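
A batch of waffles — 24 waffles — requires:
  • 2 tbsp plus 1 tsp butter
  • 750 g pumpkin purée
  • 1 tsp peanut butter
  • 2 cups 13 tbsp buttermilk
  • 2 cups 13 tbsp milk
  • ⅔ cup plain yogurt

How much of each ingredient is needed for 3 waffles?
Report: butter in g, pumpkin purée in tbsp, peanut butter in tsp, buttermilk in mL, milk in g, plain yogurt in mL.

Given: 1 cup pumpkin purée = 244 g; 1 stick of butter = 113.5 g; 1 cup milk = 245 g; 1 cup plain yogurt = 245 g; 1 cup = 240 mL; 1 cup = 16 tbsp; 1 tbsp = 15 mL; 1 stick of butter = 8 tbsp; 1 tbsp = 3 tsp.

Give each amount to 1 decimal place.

butter: 4.1 g; pumpkin purée: 6.1 tbsp; peanut butter: 0.1 tsp; buttermilk: 84.4 mL; milk: 86.1 g; plain yogurt: 20.0 mL

Scaling factor: 3/24 = 1/8 = 0.125.
butter: (2 tbsp + 1 tsp = 7/3 tbsp) × 1/8 ÷ 8 tbsp/stick × 113.5 g/stick ≈ 4.1 g
pumpkin purée: 750 g × 1/8 ÷ 244 g/cup × 16 tbsp/cup ≈ 6.1 tbsp
peanut butter: 1 tsp × 1/8 ≈ 0.1 tsp
buttermilk: (2 cup + 13 tbsp = 2.8125 cup) × 1/8 × 240 mL/cup ≈ 84.4 mL
milk: (2 cup + 13 tbsp = 2.8125 cup) × 1/8 × 245 g/cup ≈ 86.1 g
plain yogurt: 2/3 cup × 1/8 × 240 mL/cup = 20.0 mL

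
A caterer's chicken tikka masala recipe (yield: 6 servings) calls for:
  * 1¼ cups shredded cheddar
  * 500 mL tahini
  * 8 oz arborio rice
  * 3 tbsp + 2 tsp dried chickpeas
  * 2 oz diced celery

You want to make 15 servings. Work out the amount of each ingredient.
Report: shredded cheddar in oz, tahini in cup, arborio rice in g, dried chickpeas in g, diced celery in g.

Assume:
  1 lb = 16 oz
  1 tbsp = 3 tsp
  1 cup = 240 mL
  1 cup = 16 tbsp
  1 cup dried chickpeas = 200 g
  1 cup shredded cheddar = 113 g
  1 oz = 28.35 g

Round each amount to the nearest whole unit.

Scaling factor: 15/6 = 5/2 = 2.5.
shredded cheddar: 1.25 cup × 5/2 × 113 g/cup ÷ 28.35 g/oz ≈ 12 oz
tahini: 500 mL × 5/2 ÷ 240 mL/cup ≈ 5 cup
arborio rice: 8 oz × 5/2 × 28.35 g/oz = 567 g
dried chickpeas: (3 tbsp + 2 tsp = 11/3 tbsp) × 5/2 ÷ 16 tbsp/cup × 200 g/cup ≈ 115 g
diced celery: 2 oz × 5/2 × 28.35 g/oz ≈ 142 g

shredded cheddar: 12 oz; tahini: 5 cup; arborio rice: 567 g; dried chickpeas: 115 g; diced celery: 142 g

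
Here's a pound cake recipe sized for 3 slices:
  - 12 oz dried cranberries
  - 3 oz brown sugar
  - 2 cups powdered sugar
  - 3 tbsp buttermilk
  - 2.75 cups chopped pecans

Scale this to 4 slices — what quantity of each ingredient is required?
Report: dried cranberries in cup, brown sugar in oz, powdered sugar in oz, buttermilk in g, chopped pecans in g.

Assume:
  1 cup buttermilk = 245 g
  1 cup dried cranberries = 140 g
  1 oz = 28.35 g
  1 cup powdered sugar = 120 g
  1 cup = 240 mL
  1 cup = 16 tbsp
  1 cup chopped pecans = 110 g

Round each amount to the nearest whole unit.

dried cranberries: 3 cup; brown sugar: 4 oz; powdered sugar: 11 oz; buttermilk: 61 g; chopped pecans: 403 g

Scaling factor: 4/3.
dried cranberries: 12 oz × 4/3 × 28.35 g/oz ÷ 140 g/cup ≈ 3 cup
brown sugar: 3 oz × 4/3 = 4 oz
powdered sugar: 2 cup × 4/3 × 120 g/cup ÷ 28.35 g/oz ≈ 11 oz
buttermilk: 3 tbsp × 4/3 ÷ 16 tbsp/cup × 245 g/cup ≈ 61 g
chopped pecans: 2.75 cup × 4/3 × 110 g/cup ≈ 403 g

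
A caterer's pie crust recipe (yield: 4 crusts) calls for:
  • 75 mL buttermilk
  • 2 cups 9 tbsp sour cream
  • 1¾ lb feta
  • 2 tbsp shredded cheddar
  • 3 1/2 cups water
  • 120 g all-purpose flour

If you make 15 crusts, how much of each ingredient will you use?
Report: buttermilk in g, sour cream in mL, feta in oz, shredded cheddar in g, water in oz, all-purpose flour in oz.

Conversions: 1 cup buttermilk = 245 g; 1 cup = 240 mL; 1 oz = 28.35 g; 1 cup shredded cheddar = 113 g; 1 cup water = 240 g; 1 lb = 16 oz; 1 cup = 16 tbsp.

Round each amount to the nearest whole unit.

buttermilk: 287 g; sour cream: 2306 mL; feta: 105 oz; shredded cheddar: 53 g; water: 111 oz; all-purpose flour: 16 oz

Scaling factor: 15/4 = 3.75.
buttermilk: 75 mL × 15/4 ÷ 240 mL/cup × 245 g/cup ≈ 287 g
sour cream: (2 cup + 9 tbsp = 2.5625 cup) × 15/4 × 240 mL/cup ≈ 2306 mL
feta: 1.75 lb × 15/4 × 16 oz/lb = 105 oz
shredded cheddar: 2 tbsp × 15/4 ÷ 16 tbsp/cup × 113 g/cup ≈ 53 g
water: 3.5 cup × 15/4 × 240 g/cup ÷ 28.35 g/oz ≈ 111 oz
all-purpose flour: 120 g × 15/4 ÷ 28.35 g/oz ≈ 16 oz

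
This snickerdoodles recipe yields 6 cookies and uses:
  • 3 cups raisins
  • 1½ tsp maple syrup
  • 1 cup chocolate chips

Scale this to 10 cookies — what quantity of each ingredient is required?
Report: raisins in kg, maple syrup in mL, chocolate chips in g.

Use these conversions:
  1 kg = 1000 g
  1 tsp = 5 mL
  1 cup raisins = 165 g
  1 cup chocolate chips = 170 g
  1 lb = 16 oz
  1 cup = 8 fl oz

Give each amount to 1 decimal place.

raisins: 0.8 kg; maple syrup: 12.5 mL; chocolate chips: 283.3 g

Scaling factor: 10/6 = 5/3.
raisins: 3 cup × 5/3 × 165 g/cup ÷ 1000 g/kg ≈ 0.8 kg
maple syrup: 1.5 tsp × 5/3 × 5 mL/tsp = 12.5 mL
chocolate chips: 1 cup × 5/3 × 170 g/cup ≈ 283.3 g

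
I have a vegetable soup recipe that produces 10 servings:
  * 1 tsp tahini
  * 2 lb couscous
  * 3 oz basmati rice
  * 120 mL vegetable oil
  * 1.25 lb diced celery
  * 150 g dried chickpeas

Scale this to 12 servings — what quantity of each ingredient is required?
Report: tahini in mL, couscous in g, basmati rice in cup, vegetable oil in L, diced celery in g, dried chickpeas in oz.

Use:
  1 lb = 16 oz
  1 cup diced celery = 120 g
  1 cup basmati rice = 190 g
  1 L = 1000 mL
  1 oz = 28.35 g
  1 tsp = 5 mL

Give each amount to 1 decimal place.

tahini: 6.0 mL; couscous: 1088.6 g; basmati rice: 0.5 cup; vegetable oil: 0.1 L; diced celery: 680.4 g; dried chickpeas: 6.3 oz

Scaling factor: 12/10 = 6/5 = 1.2.
tahini: 1 tsp × 6/5 × 5 mL/tsp = 6.0 mL
couscous: 2 lb × 6/5 × 16 oz/lb × 28.35 g/oz ≈ 1088.6 g
basmati rice: 3 oz × 6/5 × 28.35 g/oz ÷ 190 g/cup ≈ 0.5 cup
vegetable oil: 120 mL × 6/5 ÷ 1000 mL/L ≈ 0.1 L
diced celery: 1.25 lb × 6/5 × 16 oz/lb × 28.35 g/oz = 680.4 g
dried chickpeas: 150 g × 6/5 ÷ 28.35 g/oz ≈ 6.3 oz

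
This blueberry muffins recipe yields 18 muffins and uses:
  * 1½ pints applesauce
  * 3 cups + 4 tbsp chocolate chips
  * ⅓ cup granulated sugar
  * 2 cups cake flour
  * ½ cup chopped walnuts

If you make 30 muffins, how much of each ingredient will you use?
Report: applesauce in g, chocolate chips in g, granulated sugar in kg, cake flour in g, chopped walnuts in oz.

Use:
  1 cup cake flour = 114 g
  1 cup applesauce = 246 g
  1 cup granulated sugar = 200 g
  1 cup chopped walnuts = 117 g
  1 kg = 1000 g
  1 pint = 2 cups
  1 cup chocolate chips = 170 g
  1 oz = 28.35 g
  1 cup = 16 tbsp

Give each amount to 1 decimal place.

applesauce: 1230.0 g; chocolate chips: 920.8 g; granulated sugar: 0.1 kg; cake flour: 380.0 g; chopped walnuts: 3.4 oz

Scaling factor: 30/18 = 5/3.
applesauce: 1.5 pint × 5/3 × 2 cup/pint × 246 g/cup = 1230.0 g
chocolate chips: (3 cup + 4 tbsp = 3.25 cup) × 5/3 × 170 g/cup ≈ 920.8 g
granulated sugar: 1/3 cup × 5/3 × 200 g/cup ÷ 1000 g/kg ≈ 0.1 kg
cake flour: 2 cup × 5/3 × 114 g/cup = 380.0 g
chopped walnuts: 0.5 cup × 5/3 × 117 g/cup ÷ 28.35 g/oz ≈ 3.4 oz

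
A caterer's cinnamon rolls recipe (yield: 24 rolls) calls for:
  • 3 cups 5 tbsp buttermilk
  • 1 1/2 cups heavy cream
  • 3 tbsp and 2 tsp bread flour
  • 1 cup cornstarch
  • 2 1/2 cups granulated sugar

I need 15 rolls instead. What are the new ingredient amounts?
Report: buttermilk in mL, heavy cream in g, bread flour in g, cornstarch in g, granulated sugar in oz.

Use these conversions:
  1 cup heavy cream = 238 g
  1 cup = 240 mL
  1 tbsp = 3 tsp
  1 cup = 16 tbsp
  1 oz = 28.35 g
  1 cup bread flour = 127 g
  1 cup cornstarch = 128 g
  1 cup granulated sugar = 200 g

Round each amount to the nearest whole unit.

Scaling factor: 15/24 = 5/8 = 0.625.
buttermilk: (3 cup + 5 tbsp = 3.3125 cup) × 5/8 × 240 mL/cup ≈ 497 mL
heavy cream: 1.5 cup × 5/8 × 238 g/cup ≈ 223 g
bread flour: (3 tbsp + 2 tsp = 11/3 tbsp) × 5/8 ÷ 16 tbsp/cup × 127 g/cup ≈ 18 g
cornstarch: 1 cup × 5/8 × 128 g/cup = 80 g
granulated sugar: 2.5 cup × 5/8 × 200 g/cup ÷ 28.35 g/oz ≈ 11 oz

buttermilk: 497 mL; heavy cream: 223 g; bread flour: 18 g; cornstarch: 80 g; granulated sugar: 11 oz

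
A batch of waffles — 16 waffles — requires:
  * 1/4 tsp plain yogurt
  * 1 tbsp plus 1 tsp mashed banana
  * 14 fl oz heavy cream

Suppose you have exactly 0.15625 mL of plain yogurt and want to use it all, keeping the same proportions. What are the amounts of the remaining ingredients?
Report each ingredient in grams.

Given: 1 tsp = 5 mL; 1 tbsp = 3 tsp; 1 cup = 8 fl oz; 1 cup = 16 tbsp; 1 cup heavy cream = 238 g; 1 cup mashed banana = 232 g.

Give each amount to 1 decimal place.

The original recipe has 1.25 mL of plain yogurt, so the scaling factor is 0.15625 ÷ 1.25 = 1/8 = 0.125.
mashed banana: (1 tbsp + 1 tsp = 4/3 tbsp) × 1/8 ÷ 16 tbsp/cup × 232 g/cup ≈ 2.4 g
heavy cream: 14 fl oz × 1/8 ÷ 8 fl oz/cup × 238 g/cup ≈ 52.1 g

mashed banana: 2.4 g; heavy cream: 52.1 g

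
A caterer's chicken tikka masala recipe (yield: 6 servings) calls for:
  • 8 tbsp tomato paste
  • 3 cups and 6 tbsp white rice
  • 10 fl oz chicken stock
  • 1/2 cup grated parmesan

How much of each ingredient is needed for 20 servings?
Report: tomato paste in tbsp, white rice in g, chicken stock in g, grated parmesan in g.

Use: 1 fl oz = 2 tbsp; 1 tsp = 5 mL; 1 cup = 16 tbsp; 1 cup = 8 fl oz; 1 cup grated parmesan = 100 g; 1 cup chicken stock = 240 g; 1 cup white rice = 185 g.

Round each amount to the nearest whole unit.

Scaling factor: 20/6 = 10/3.
tomato paste: 8 tbsp × 10/3 ≈ 27 tbsp
white rice: (3 cup + 6 tbsp = 3.375 cup) × 10/3 × 185 g/cup ≈ 2081 g
chicken stock: 10 fl oz × 10/3 ÷ 8 fl oz/cup × 240 g/cup = 1000 g
grated parmesan: 0.5 cup × 10/3 × 100 g/cup ≈ 167 g

tomato paste: 27 tbsp; white rice: 2081 g; chicken stock: 1000 g; grated parmesan: 167 g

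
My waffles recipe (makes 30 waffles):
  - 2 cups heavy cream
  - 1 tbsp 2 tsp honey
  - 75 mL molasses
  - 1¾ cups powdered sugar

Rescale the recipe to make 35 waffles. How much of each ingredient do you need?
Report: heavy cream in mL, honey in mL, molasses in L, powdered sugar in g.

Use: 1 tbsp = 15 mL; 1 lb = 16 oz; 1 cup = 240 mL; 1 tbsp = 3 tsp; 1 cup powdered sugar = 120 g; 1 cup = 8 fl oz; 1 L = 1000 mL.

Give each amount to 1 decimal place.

Scaling factor: 35/30 = 7/6.
heavy cream: 2 cup × 7/6 × 240 mL/cup = 560.0 mL
honey: (1 tbsp + 2 tsp = 5/3 tbsp) × 7/6 × 15 mL/tbsp ≈ 29.2 mL
molasses: 75 mL × 7/6 ÷ 1000 mL/L ≈ 0.1 L
powdered sugar: 1.75 cup × 7/6 × 120 g/cup = 245.0 g

heavy cream: 560.0 mL; honey: 29.2 mL; molasses: 0.1 L; powdered sugar: 245.0 g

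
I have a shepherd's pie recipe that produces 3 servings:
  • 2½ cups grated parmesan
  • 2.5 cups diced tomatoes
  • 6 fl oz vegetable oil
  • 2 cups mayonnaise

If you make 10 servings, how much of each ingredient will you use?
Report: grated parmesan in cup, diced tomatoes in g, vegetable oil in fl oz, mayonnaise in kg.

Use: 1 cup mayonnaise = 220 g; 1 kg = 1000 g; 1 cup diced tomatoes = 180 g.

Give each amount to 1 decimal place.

grated parmesan: 8.3 cup; diced tomatoes: 1500.0 g; vegetable oil: 20.0 fl oz; mayonnaise: 1.5 kg

Scaling factor: 10/3.
grated parmesan: 2.5 cup × 10/3 ≈ 8.3 cup
diced tomatoes: 2.5 cup × 10/3 × 180 g/cup = 1500.0 g
vegetable oil: 6 fl oz × 10/3 = 20.0 fl oz
mayonnaise: 2 cup × 10/3 × 220 g/cup ÷ 1000 g/kg ≈ 1.5 kg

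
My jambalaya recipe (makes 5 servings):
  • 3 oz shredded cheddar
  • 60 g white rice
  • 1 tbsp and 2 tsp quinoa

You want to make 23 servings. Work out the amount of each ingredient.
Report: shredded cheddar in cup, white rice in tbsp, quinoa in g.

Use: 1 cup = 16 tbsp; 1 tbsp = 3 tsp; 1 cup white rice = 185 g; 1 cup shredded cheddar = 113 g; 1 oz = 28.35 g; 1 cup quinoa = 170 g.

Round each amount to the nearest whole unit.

Scaling factor: 23/5 = 4.6.
shredded cheddar: 3 oz × 23/5 × 28.35 g/oz ÷ 113 g/cup ≈ 3 cup
white rice: 60 g × 23/5 ÷ 185 g/cup × 16 tbsp/cup ≈ 24 tbsp
quinoa: (1 tbsp + 2 tsp = 5/3 tbsp) × 23/5 ÷ 16 tbsp/cup × 170 g/cup ≈ 81 g

shredded cheddar: 3 cup; white rice: 24 tbsp; quinoa: 81 g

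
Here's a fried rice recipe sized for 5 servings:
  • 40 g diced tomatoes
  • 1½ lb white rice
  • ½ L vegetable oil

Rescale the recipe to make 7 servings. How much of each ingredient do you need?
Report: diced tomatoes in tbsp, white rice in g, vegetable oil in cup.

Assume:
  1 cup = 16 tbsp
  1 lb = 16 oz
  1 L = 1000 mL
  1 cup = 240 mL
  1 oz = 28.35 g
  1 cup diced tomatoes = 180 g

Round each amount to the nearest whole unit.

Scaling factor: 7/5 = 1.4.
diced tomatoes: 40 g × 7/5 ÷ 180 g/cup × 16 tbsp/cup ≈ 5 tbsp
white rice: 1.5 lb × 7/5 × 16 oz/lb × 28.35 g/oz ≈ 953 g
vegetable oil: 0.5 L × 7/5 × 1000 mL/L ÷ 240 mL/cup ≈ 3 cup

diced tomatoes: 5 tbsp; white rice: 953 g; vegetable oil: 3 cup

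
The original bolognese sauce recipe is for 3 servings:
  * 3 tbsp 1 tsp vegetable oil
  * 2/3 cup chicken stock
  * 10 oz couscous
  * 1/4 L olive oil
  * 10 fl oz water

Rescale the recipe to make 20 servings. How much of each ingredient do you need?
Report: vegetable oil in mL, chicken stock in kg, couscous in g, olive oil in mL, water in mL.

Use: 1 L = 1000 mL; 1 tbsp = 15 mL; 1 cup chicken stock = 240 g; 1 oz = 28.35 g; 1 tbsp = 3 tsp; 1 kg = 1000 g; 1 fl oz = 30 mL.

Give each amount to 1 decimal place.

vegetable oil: 333.3 mL; chicken stock: 1.1 kg; couscous: 1890.0 g; olive oil: 1666.7 mL; water: 2000.0 mL

Scaling factor: 20/3.
vegetable oil: (3 tbsp + 1 tsp = 10/3 tbsp) × 20/3 × 15 mL/tbsp ≈ 333.3 mL
chicken stock: 2/3 cup × 20/3 × 240 g/cup ÷ 1000 g/kg ≈ 1.1 kg
couscous: 10 oz × 20/3 × 28.35 g/oz = 1890.0 g
olive oil: 0.25 L × 20/3 × 1000 mL/L ≈ 1666.7 mL
water: 10 fl oz × 20/3 × 30 mL/fl oz = 2000.0 mL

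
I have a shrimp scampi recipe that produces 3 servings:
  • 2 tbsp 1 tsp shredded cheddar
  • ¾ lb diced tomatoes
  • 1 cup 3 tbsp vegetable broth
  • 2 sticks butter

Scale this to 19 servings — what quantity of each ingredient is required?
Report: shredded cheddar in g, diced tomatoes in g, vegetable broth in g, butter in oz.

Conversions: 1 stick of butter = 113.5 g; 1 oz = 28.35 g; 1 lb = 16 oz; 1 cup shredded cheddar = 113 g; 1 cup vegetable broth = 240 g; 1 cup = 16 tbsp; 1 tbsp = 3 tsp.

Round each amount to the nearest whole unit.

Scaling factor: 19/3.
shredded cheddar: (2 tbsp + 1 tsp = 7/3 tbsp) × 19/3 ÷ 16 tbsp/cup × 113 g/cup ≈ 104 g
diced tomatoes: 0.75 lb × 19/3 × 16 oz/lb × 28.35 g/oz ≈ 2155 g
vegetable broth: (1 cup + 3 tbsp = 1.1875 cup) × 19/3 × 240 g/cup = 1805 g
butter: 2 stick × 19/3 × 113.5 g/stick ÷ 28.35 g/oz ≈ 51 oz

shredded cheddar: 104 g; diced tomatoes: 2155 g; vegetable broth: 1805 g; butter: 51 oz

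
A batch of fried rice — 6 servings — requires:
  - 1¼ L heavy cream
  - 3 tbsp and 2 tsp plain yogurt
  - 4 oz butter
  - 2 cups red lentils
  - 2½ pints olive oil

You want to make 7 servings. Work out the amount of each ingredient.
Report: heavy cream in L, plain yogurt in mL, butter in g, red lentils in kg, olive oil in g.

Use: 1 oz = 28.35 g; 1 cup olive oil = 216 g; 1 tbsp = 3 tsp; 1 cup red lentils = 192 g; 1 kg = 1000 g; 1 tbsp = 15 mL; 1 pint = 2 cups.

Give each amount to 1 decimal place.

heavy cream: 1.5 L; plain yogurt: 64.2 mL; butter: 132.3 g; red lentils: 0.4 kg; olive oil: 1260.0 g

Scaling factor: 7/6.
heavy cream: 1.25 L × 7/6 ≈ 1.5 L
plain yogurt: (3 tbsp + 2 tsp = 11/3 tbsp) × 7/6 × 15 mL/tbsp ≈ 64.2 mL
butter: 4 oz × 7/6 × 28.35 g/oz = 132.3 g
red lentils: 2 cup × 7/6 × 192 g/cup ÷ 1000 g/kg ≈ 0.4 kg
olive oil: 2.5 pint × 7/6 × 2 cup/pint × 216 g/cup = 1260.0 g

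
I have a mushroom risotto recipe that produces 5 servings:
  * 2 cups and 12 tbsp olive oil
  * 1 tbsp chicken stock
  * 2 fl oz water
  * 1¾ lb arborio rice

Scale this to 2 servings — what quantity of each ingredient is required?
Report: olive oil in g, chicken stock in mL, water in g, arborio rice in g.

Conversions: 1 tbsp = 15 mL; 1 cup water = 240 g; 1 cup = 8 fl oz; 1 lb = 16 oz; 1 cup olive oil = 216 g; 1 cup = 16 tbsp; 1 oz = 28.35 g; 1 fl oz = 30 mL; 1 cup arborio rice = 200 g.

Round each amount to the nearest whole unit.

Scaling factor: 2/5 = 0.4.
olive oil: (2 cup + 12 tbsp = 2.75 cup) × 2/5 × 216 g/cup ≈ 238 g
chicken stock: 1 tbsp × 2/5 × 15 mL/tbsp = 6 mL
water: 2 fl oz × 2/5 ÷ 8 fl oz/cup × 240 g/cup = 24 g
arborio rice: 1.75 lb × 2/5 × 16 oz/lb × 28.35 g/oz ≈ 318 g

olive oil: 238 g; chicken stock: 6 mL; water: 24 g; arborio rice: 318 g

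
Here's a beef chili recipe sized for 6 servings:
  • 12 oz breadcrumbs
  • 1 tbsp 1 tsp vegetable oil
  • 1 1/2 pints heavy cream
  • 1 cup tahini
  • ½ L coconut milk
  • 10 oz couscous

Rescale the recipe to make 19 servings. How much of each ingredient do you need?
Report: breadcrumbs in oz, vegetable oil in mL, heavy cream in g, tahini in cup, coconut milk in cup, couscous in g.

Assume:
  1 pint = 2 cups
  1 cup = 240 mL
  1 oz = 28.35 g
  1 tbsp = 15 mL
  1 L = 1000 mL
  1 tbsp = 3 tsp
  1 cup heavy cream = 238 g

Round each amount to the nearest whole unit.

Scaling factor: 19/6.
breadcrumbs: 12 oz × 19/6 = 38 oz
vegetable oil: (1 tbsp + 1 tsp = 4/3 tbsp) × 19/6 × 15 mL/tbsp ≈ 63 mL
heavy cream: 1.5 pint × 19/6 × 2 cup/pint × 238 g/cup = 2261 g
tahini: 1 cup × 19/6 ≈ 3 cup
coconut milk: 0.5 L × 19/6 × 1000 mL/L ÷ 240 mL/cup ≈ 7 cup
couscous: 10 oz × 19/6 × 28.35 g/oz ≈ 898 g

breadcrumbs: 38 oz; vegetable oil: 63 mL; heavy cream: 2261 g; tahini: 3 cup; coconut milk: 7 cup; couscous: 898 g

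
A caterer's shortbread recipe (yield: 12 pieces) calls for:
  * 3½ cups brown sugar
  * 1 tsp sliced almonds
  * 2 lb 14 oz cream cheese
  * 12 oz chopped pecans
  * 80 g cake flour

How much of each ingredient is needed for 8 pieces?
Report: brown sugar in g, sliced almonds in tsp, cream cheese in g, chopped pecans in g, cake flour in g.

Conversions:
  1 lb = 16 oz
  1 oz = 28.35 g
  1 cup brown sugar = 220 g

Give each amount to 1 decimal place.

brown sugar: 513.3 g; sliced almonds: 0.7 tsp; cream cheese: 869.4 g; chopped pecans: 226.8 g; cake flour: 53.3 g

Scaling factor: 8/12 = 2/3.
brown sugar: 3.5 cup × 2/3 × 220 g/cup ≈ 513.3 g
sliced almonds: 1 tsp × 2/3 ≈ 0.7 tsp
cream cheese: (2 lb + 14 oz = 2.875 lb) × 2/3 × 16 oz/lb × 28.35 g/oz = 869.4 g
chopped pecans: 12 oz × 2/3 × 28.35 g/oz = 226.8 g
cake flour: 80 g × 2/3 ≈ 53.3 g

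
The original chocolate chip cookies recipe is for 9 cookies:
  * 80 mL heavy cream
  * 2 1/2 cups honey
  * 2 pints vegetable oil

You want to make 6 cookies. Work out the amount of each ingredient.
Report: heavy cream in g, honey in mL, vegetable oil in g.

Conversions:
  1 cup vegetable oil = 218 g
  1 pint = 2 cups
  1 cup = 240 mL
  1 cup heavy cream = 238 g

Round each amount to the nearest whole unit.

heavy cream: 53 g; honey: 400 mL; vegetable oil: 581 g

Scaling factor: 6/9 = 2/3.
heavy cream: 80 mL × 2/3 ÷ 240 mL/cup × 238 g/cup ≈ 53 g
honey: 2.5 cup × 2/3 × 240 mL/cup = 400 mL
vegetable oil: 2 pint × 2/3 × 2 cup/pint × 218 g/cup ≈ 581 g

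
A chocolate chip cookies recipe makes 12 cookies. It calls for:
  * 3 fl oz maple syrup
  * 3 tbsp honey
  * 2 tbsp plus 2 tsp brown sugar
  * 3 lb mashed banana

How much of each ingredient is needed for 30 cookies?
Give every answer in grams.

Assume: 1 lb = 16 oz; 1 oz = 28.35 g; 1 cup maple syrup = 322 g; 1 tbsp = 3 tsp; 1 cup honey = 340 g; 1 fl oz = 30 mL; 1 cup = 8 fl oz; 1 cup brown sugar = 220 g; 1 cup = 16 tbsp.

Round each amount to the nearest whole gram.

Scaling factor: 30/12 = 5/2 = 2.5.
maple syrup: 3 fl oz × 5/2 ÷ 8 fl oz/cup × 322 g/cup ≈ 302 g
honey: 3 tbsp × 5/2 ÷ 16 tbsp/cup × 340 g/cup ≈ 159 g
brown sugar: (2 tbsp + 2 tsp = 8/3 tbsp) × 5/2 ÷ 16 tbsp/cup × 220 g/cup ≈ 92 g
mashed banana: 3 lb × 5/2 × 16 oz/lb × 28.35 g/oz = 3402 g

maple syrup: 302 g; honey: 159 g; brown sugar: 92 g; mashed banana: 3402 g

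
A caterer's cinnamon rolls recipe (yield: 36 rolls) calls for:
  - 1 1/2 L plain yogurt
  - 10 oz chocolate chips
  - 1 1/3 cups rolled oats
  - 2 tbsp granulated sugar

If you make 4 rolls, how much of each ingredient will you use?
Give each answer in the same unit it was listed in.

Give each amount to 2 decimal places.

plain yogurt: 0.17 L; chocolate chips: 1.11 oz; rolled oats: 0.15 cup; granulated sugar: 0.22 tbsp

Scaling factor: 4/36 = 1/9.
plain yogurt: 1.5 L × 1/9 ≈ 0.17 L
chocolate chips: 10 oz × 1/9 ≈ 1.11 oz
rolled oats: 4/3 cup × 1/9 ≈ 0.15 cup
granulated sugar: 2 tbsp × 1/9 ≈ 0.22 tbsp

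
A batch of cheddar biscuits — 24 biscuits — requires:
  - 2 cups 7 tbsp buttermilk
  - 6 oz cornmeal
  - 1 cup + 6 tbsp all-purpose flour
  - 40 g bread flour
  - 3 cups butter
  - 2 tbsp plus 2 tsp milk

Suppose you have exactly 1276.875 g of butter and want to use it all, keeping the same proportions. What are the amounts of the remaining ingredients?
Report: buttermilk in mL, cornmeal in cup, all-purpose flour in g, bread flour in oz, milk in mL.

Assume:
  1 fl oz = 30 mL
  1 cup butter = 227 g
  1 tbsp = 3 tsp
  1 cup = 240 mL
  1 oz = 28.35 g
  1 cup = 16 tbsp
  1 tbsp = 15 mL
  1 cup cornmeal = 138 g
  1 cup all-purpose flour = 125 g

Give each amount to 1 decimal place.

buttermilk: 1096.9 mL; cornmeal: 2.3 cup; all-purpose flour: 322.3 g; bread flour: 2.6 oz; milk: 75.0 mL

The original recipe has 681 g of butter, so the scaling factor is 1276.875 ÷ 681 = 15/8 = 1.875.
buttermilk: (2 cup + 7 tbsp = 2.4375 cup) × 15/8 × 240 mL/cup ≈ 1096.9 mL
cornmeal: 6 oz × 15/8 × 28.35 g/oz ÷ 138 g/cup ≈ 2.3 cup
all-purpose flour: (1 cup + 6 tbsp = 1.375 cup) × 15/8 × 125 g/cup ≈ 322.3 g
bread flour: 40 g × 15/8 ÷ 28.35 g/oz ≈ 2.6 oz
milk: (2 tbsp + 2 tsp = 8/3 tbsp) × 15/8 × 15 mL/tbsp = 75.0 mL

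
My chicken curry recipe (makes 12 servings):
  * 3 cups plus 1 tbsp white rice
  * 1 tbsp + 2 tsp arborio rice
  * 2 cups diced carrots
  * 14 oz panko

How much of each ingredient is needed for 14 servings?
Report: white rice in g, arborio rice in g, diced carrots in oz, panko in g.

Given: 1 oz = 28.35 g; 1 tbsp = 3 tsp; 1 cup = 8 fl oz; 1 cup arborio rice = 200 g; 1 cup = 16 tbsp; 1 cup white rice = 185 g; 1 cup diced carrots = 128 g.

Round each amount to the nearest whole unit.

white rice: 661 g; arborio rice: 24 g; diced carrots: 11 oz; panko: 463 g

Scaling factor: 14/12 = 7/6.
white rice: (3 cup + 1 tbsp = 3.0625 cup) × 7/6 × 185 g/cup ≈ 661 g
arborio rice: (1 tbsp + 2 tsp = 5/3 tbsp) × 7/6 ÷ 16 tbsp/cup × 200 g/cup ≈ 24 g
diced carrots: 2 cup × 7/6 × 128 g/cup ÷ 28.35 g/oz ≈ 11 oz
panko: 14 oz × 7/6 × 28.35 g/oz ≈ 463 g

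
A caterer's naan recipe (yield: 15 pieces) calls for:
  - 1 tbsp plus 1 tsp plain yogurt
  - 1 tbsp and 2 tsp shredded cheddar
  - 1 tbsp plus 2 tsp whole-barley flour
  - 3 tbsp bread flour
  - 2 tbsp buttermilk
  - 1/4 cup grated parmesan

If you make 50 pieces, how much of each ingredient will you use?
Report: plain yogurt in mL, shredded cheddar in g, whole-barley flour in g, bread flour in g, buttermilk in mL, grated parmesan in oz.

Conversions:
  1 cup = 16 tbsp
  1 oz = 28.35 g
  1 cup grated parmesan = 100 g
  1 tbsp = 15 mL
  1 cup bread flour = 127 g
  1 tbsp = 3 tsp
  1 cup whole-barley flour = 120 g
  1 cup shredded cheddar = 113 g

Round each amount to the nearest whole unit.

plain yogurt: 67 mL; shredded cheddar: 39 g; whole-barley flour: 42 g; bread flour: 79 g; buttermilk: 100 mL; grated parmesan: 3 oz

Scaling factor: 50/15 = 10/3.
plain yogurt: (1 tbsp + 1 tsp = 4/3 tbsp) × 10/3 × 15 mL/tbsp ≈ 67 mL
shredded cheddar: (1 tbsp + 2 tsp = 5/3 tbsp) × 10/3 ÷ 16 tbsp/cup × 113 g/cup ≈ 39 g
whole-barley flour: (1 tbsp + 2 tsp = 5/3 tbsp) × 10/3 ÷ 16 tbsp/cup × 120 g/cup ≈ 42 g
bread flour: 3 tbsp × 10/3 ÷ 16 tbsp/cup × 127 g/cup ≈ 79 g
buttermilk: 2 tbsp × 10/3 × 15 mL/tbsp = 100 mL
grated parmesan: 0.25 cup × 10/3 × 100 g/cup ÷ 28.35 g/oz ≈ 3 oz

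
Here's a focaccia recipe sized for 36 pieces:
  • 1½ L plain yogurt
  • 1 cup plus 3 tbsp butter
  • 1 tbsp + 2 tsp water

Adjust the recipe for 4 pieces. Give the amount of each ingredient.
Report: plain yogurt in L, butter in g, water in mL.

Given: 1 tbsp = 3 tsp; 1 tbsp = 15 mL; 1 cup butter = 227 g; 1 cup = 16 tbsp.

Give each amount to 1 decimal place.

Scaling factor: 4/36 = 1/9.
plain yogurt: 1.5 L × 1/9 ≈ 0.2 L
butter: (1 cup + 3 tbsp = 1.1875 cup) × 1/9 × 227 g/cup ≈ 30.0 g
water: (1 tbsp + 2 tsp = 5/3 tbsp) × 1/9 × 15 mL/tbsp ≈ 2.8 mL

plain yogurt: 0.2 L; butter: 30.0 g; water: 2.8 mL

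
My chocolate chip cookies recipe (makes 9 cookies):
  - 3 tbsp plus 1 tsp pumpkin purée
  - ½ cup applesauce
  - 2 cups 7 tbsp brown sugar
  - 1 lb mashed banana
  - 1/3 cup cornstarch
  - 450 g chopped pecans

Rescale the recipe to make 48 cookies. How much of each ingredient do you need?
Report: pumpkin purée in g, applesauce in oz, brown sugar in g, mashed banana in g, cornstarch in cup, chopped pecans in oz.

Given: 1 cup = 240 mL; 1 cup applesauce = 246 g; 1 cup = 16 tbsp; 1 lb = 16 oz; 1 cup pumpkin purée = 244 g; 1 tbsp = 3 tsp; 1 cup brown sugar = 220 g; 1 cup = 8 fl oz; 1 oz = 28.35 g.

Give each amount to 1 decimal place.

Scaling factor: 48/9 = 16/3.
pumpkin purée: (3 tbsp + 1 tsp = 10/3 tbsp) × 16/3 ÷ 16 tbsp/cup × 244 g/cup ≈ 271.1 g
applesauce: 0.5 cup × 16/3 × 246 g/cup ÷ 28.35 g/oz ≈ 23.1 oz
brown sugar: (2 cup + 7 tbsp = 2.4375 cup) × 16/3 × 220 g/cup = 2860.0 g
mashed banana: 1 lb × 16/3 × 16 oz/lb × 28.35 g/oz = 2419.2 g
cornstarch: 1/3 cup × 16/3 ≈ 1.8 cup
chopped pecans: 450 g × 16/3 ÷ 28.35 g/oz ≈ 84.7 oz

pumpkin purée: 271.1 g; applesauce: 23.1 oz; brown sugar: 2860.0 g; mashed banana: 2419.2 g; cornstarch: 1.8 cup; chopped pecans: 84.7 oz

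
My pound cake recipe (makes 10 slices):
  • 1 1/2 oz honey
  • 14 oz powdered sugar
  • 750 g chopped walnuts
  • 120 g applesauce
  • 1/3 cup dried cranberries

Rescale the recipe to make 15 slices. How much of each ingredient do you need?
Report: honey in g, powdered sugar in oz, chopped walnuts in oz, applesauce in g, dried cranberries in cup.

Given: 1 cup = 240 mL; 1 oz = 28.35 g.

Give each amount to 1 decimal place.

Scaling factor: 15/10 = 3/2 = 1.5.
honey: 1.5 oz × 3/2 × 28.35 g/oz ≈ 63.8 g
powdered sugar: 14 oz × 3/2 = 21.0 oz
chopped walnuts: 750 g × 3/2 ÷ 28.35 g/oz ≈ 39.7 oz
applesauce: 120 g × 3/2 = 180.0 g
dried cranberries: 1/3 cup × 3/2 = 0.5 cup

honey: 63.8 g; powdered sugar: 21.0 oz; chopped walnuts: 39.7 oz; applesauce: 180.0 g; dried cranberries: 0.5 cup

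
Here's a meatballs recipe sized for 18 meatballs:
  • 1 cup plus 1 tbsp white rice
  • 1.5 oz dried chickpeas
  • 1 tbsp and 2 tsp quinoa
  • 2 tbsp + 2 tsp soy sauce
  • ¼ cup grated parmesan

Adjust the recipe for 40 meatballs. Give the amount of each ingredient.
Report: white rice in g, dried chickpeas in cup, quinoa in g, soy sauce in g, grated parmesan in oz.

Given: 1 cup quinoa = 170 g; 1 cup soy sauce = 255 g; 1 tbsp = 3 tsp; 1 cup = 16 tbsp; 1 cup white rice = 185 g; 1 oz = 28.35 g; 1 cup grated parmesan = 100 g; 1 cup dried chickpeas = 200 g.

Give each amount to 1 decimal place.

Scaling factor: 40/18 = 20/9.
white rice: (1 cup + 1 tbsp = 1.0625 cup) × 20/9 × 185 g/cup ≈ 436.8 g
dried chickpeas: 1.5 oz × 20/9 × 28.35 g/oz ÷ 200 g/cup ≈ 0.5 cup
quinoa: (1 tbsp + 2 tsp = 5/3 tbsp) × 20/9 ÷ 16 tbsp/cup × 170 g/cup ≈ 39.4 g
soy sauce: (2 tbsp + 2 tsp = 8/3 tbsp) × 20/9 ÷ 16 tbsp/cup × 255 g/cup ≈ 94.4 g
grated parmesan: 0.25 cup × 20/9 × 100 g/cup ÷ 28.35 g/oz ≈ 2.0 oz

white rice: 436.8 g; dried chickpeas: 0.5 cup; quinoa: 39.4 g; soy sauce: 94.4 g; grated parmesan: 2.0 oz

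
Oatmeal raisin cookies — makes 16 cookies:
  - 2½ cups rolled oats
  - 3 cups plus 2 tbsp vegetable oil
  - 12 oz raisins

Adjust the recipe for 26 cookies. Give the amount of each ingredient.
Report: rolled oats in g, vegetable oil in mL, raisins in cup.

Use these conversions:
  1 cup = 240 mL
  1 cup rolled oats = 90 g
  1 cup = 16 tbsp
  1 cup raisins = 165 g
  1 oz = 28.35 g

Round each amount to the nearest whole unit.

Scaling factor: 26/16 = 13/8 = 1.625.
rolled oats: 2.5 cup × 13/8 × 90 g/cup ≈ 366 g
vegetable oil: (3 cup + 2 tbsp = 3.125 cup) × 13/8 × 240 mL/cup ≈ 1219 mL
raisins: 12 oz × 13/8 × 28.35 g/oz ÷ 165 g/cup ≈ 3 cup

rolled oats: 366 g; vegetable oil: 1219 mL; raisins: 3 cup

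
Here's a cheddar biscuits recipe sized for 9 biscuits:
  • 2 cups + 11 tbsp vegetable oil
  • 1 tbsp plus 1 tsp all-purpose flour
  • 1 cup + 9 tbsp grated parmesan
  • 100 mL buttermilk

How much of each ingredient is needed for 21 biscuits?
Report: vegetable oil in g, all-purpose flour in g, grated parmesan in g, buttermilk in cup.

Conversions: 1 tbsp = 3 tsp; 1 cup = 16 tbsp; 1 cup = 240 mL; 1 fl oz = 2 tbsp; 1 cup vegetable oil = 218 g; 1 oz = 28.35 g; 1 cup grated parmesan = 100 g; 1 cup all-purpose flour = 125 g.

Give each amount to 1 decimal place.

Scaling factor: 21/9 = 7/3.
vegetable oil: (2 cup + 11 tbsp = 2.6875 cup) × 7/3 × 218 g/cup ≈ 1367.0 g
all-purpose flour: (1 tbsp + 1 tsp = 4/3 tbsp) × 7/3 ÷ 16 tbsp/cup × 125 g/cup ≈ 24.3 g
grated parmesan: (1 cup + 9 tbsp = 1.5625 cup) × 7/3 × 100 g/cup ≈ 364.6 g
buttermilk: 100 mL × 7/3 ÷ 240 mL/cup ≈ 1.0 cup

vegetable oil: 1367.0 g; all-purpose flour: 24.3 g; grated parmesan: 364.6 g; buttermilk: 1.0 cup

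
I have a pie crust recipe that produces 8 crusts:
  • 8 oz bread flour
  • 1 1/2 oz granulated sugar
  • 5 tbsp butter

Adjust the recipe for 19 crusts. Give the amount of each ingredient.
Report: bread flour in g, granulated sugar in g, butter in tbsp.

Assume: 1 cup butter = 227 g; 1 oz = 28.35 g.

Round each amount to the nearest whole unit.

Scaling factor: 19/8 = 2.375.
bread flour: 8 oz × 19/8 × 28.35 g/oz ≈ 539 g
granulated sugar: 1.5 oz × 19/8 × 28.35 g/oz ≈ 101 g
butter: 5 tbsp × 19/8 ≈ 12 tbsp

bread flour: 539 g; granulated sugar: 101 g; butter: 12 tbsp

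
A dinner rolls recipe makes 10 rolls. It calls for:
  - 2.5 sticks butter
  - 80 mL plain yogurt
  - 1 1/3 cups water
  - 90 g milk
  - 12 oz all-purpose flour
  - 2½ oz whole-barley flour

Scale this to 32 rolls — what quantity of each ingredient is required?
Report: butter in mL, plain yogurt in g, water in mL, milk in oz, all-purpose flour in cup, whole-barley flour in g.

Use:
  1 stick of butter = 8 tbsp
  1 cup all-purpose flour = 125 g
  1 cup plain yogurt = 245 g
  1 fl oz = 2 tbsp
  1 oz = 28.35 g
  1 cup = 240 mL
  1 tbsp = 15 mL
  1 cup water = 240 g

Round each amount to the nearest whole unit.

Scaling factor: 32/10 = 16/5 = 3.2.
butter: 2.5 stick × 16/5 × 8 tbsp/stick × 15 mL/tbsp = 960 mL
plain yogurt: 80 mL × 16/5 ÷ 240 mL/cup × 245 g/cup ≈ 261 g
water: 4/3 cup × 16/5 × 240 mL/cup = 1024 mL
milk: 90 g × 16/5 ÷ 28.35 g/oz ≈ 10 oz
all-purpose flour: 12 oz × 16/5 × 28.35 g/oz ÷ 125 g/cup ≈ 9 cup
whole-barley flour: 2.5 oz × 16/5 × 28.35 g/oz ≈ 227 g

butter: 960 mL; plain yogurt: 261 g; water: 1024 mL; milk: 10 oz; all-purpose flour: 9 cup; whole-barley flour: 227 g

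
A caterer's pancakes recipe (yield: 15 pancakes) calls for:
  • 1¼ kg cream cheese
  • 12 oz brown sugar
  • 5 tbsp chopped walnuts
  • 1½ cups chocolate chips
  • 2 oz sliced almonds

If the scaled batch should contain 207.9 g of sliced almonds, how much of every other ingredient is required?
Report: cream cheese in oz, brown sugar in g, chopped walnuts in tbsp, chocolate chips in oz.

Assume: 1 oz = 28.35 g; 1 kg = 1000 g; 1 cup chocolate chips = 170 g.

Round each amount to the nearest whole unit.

cream cheese: 162 oz; brown sugar: 1247 g; chopped walnuts: 18 tbsp; chocolate chips: 33 oz

The original recipe has 56.7 g of sliced almonds, so the scaling factor is 207.9 ÷ 56.7 = 11/3.
cream cheese: 1.25 kg × 11/3 × 1000 g/kg ÷ 28.35 g/oz ≈ 162 oz
brown sugar: 12 oz × 11/3 × 28.35 g/oz ≈ 1247 g
chopped walnuts: 5 tbsp × 11/3 ≈ 18 tbsp
chocolate chips: 1.5 cup × 11/3 × 170 g/cup ÷ 28.35 g/oz ≈ 33 oz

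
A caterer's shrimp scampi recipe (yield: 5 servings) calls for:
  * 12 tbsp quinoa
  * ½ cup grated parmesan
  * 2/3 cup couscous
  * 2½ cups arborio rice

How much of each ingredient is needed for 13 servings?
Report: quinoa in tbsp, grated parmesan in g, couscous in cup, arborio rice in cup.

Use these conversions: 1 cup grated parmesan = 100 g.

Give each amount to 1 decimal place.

quinoa: 31.2 tbsp; grated parmesan: 130.0 g; couscous: 1.7 cup; arborio rice: 6.5 cup

Scaling factor: 13/5 = 2.6.
quinoa: 12 tbsp × 13/5 = 31.2 tbsp
grated parmesan: 0.5 cup × 13/5 × 100 g/cup = 130.0 g
couscous: 2/3 cup × 13/5 ≈ 1.7 cup
arborio rice: 2.5 cup × 13/5 = 6.5 cup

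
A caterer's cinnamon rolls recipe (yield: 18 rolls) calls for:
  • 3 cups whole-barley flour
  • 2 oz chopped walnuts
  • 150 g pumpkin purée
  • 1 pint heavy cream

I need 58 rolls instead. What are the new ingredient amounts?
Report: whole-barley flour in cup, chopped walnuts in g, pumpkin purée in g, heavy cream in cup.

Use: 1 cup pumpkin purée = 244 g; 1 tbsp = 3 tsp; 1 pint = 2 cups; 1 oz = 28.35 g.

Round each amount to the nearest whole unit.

whole-barley flour: 10 cup; chopped walnuts: 183 g; pumpkin purée: 483 g; heavy cream: 6 cup

Scaling factor: 58/18 = 29/9.
whole-barley flour: 3 cup × 29/9 ≈ 10 cup
chopped walnuts: 2 oz × 29/9 × 28.35 g/oz ≈ 183 g
pumpkin purée: 150 g × 29/9 ≈ 483 g
heavy cream: 1 pint × 29/9 × 2 cup/pint ≈ 6 cup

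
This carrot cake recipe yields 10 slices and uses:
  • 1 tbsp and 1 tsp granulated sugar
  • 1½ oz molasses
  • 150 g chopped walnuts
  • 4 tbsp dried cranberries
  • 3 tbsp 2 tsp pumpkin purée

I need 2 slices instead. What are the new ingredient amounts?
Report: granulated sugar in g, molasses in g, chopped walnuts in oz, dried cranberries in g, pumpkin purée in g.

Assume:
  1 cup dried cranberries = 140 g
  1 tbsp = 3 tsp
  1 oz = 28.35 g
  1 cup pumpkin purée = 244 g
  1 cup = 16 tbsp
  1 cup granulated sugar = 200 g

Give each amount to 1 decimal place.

granulated sugar: 3.3 g; molasses: 8.5 g; chopped walnuts: 1.1 oz; dried cranberries: 7.0 g; pumpkin purée: 11.2 g

Scaling factor: 2/10 = 1/5 = 0.2.
granulated sugar: (1 tbsp + 1 tsp = 4/3 tbsp) × 1/5 ÷ 16 tbsp/cup × 200 g/cup ≈ 3.3 g
molasses: 1.5 oz × 1/5 × 28.35 g/oz ≈ 8.5 g
chopped walnuts: 150 g × 1/5 ÷ 28.35 g/oz ≈ 1.1 oz
dried cranberries: 4 tbsp × 1/5 ÷ 16 tbsp/cup × 140 g/cup = 7.0 g
pumpkin purée: (3 tbsp + 2 tsp = 11/3 tbsp) × 1/5 ÷ 16 tbsp/cup × 244 g/cup ≈ 11.2 g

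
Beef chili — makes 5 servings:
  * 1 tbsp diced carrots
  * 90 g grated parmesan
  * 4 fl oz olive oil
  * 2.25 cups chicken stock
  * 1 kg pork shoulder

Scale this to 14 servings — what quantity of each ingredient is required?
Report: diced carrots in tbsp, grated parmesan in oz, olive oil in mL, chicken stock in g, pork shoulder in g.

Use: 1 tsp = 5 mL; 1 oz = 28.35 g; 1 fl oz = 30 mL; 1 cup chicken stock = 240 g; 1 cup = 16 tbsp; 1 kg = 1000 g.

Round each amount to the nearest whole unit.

diced carrots: 3 tbsp; grated parmesan: 9 oz; olive oil: 336 mL; chicken stock: 1512 g; pork shoulder: 2800 g

Scaling factor: 14/5 = 2.8.
diced carrots: 1 tbsp × 14/5 ≈ 3 tbsp
grated parmesan: 90 g × 14/5 ÷ 28.35 g/oz ≈ 9 oz
olive oil: 4 fl oz × 14/5 × 30 mL/fl oz = 336 mL
chicken stock: 2.25 cup × 14/5 × 240 g/cup = 1512 g
pork shoulder: 1 kg × 14/5 × 1000 g/kg = 2800 g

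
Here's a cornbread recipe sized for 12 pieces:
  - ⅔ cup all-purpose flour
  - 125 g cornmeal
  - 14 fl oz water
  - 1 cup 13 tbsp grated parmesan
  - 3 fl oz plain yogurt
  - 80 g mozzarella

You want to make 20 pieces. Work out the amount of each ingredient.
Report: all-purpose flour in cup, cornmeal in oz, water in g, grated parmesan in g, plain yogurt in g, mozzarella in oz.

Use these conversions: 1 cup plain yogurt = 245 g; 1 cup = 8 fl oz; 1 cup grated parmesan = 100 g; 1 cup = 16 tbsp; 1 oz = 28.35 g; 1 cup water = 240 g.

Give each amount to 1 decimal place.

all-purpose flour: 1.1 cup; cornmeal: 7.3 oz; water: 700.0 g; grated parmesan: 302.1 g; plain yogurt: 153.1 g; mozzarella: 4.7 oz

Scaling factor: 20/12 = 5/3.
all-purpose flour: 2/3 cup × 5/3 ≈ 1.1 cup
cornmeal: 125 g × 5/3 ÷ 28.35 g/oz ≈ 7.3 oz
water: 14 fl oz × 5/3 ÷ 8 fl oz/cup × 240 g/cup = 700.0 g
grated parmesan: (1 cup + 13 tbsp = 1.8125 cup) × 5/3 × 100 g/cup ≈ 302.1 g
plain yogurt: 3 fl oz × 5/3 ÷ 8 fl oz/cup × 245 g/cup ≈ 153.1 g
mozzarella: 80 g × 5/3 ÷ 28.35 g/oz ≈ 4.7 oz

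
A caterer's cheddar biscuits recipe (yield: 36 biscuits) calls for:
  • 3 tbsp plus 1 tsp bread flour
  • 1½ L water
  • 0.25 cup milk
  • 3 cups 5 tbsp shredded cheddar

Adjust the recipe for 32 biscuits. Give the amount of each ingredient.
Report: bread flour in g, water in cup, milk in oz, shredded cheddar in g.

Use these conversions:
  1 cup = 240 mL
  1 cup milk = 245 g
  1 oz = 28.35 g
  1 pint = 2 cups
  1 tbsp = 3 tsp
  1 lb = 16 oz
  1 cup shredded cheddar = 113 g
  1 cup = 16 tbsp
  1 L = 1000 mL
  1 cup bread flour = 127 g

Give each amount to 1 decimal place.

Scaling factor: 32/36 = 8/9.
bread flour: (3 tbsp + 1 tsp = 10/3 tbsp) × 8/9 ÷ 16 tbsp/cup × 127 g/cup ≈ 23.5 g
water: 1.5 L × 8/9 × 1000 mL/L ÷ 240 mL/cup ≈ 5.6 cup
milk: 0.25 cup × 8/9 × 245 g/cup ÷ 28.35 g/oz ≈ 1.9 oz
shredded cheddar: (3 cup + 5 tbsp = 3.3125 cup) × 8/9 × 113 g/cup ≈ 332.7 g

bread flour: 23.5 g; water: 5.6 cup; milk: 1.9 oz; shredded cheddar: 332.7 g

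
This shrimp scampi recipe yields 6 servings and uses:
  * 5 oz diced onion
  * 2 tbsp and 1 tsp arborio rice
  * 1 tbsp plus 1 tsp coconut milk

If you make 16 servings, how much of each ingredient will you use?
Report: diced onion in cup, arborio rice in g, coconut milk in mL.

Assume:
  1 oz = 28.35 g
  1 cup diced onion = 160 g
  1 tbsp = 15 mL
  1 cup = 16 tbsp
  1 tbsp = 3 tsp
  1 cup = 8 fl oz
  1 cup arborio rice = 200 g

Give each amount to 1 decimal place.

diced onion: 2.4 cup; arborio rice: 77.8 g; coconut milk: 53.3 mL

Scaling factor: 16/6 = 8/3.
diced onion: 5 oz × 8/3 × 28.35 g/oz ÷ 160 g/cup ≈ 2.4 cup
arborio rice: (2 tbsp + 1 tsp = 7/3 tbsp) × 8/3 ÷ 16 tbsp/cup × 200 g/cup ≈ 77.8 g
coconut milk: (1 tbsp + 1 tsp = 4/3 tbsp) × 8/3 × 15 mL/tbsp ≈ 53.3 mL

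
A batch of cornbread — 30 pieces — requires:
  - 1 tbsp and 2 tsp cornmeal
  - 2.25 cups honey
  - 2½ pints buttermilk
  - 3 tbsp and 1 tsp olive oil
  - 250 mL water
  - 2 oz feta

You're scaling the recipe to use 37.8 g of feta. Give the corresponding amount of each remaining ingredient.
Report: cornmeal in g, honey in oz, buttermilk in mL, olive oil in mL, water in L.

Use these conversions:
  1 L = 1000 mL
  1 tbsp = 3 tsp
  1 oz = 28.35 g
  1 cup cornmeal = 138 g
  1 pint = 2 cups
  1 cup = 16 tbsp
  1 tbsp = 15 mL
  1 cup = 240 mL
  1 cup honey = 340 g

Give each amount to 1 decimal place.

cornmeal: 9.6 g; honey: 18.0 oz; buttermilk: 800.0 mL; olive oil: 33.3 mL; water: 0.2 L

The original recipe has 56.7 g of feta, so the scaling factor is 37.8 ÷ 56.7 = 2/3.
cornmeal: (1 tbsp + 2 tsp = 5/3 tbsp) × 2/3 ÷ 16 tbsp/cup × 138 g/cup ≈ 9.6 g
honey: 2.25 cup × 2/3 × 340 g/cup ÷ 28.35 g/oz ≈ 18.0 oz
buttermilk: 2.5 pint × 2/3 × 2 cup/pint × 240 mL/cup = 800.0 mL
olive oil: (3 tbsp + 1 tsp = 10/3 tbsp) × 2/3 × 15 mL/tbsp ≈ 33.3 mL
water: 250 mL × 2/3 ÷ 1000 mL/L ≈ 0.2 L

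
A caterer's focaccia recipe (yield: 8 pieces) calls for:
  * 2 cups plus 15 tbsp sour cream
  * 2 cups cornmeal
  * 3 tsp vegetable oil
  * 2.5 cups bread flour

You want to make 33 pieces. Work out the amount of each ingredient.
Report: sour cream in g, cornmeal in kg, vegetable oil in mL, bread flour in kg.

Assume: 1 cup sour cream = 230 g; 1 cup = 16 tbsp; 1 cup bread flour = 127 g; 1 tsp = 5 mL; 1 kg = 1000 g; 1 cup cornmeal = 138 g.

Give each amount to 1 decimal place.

Scaling factor: 33/8 = 4.125.
sour cream: (2 cup + 15 tbsp = 2.9375 cup) × 33/8 × 230 g/cup ≈ 2787.0 g
cornmeal: 2 cup × 33/8 × 138 g/cup ÷ 1000 g/kg ≈ 1.1 kg
vegetable oil: 3 tsp × 33/8 × 5 mL/tsp ≈ 61.9 mL
bread flour: 2.5 cup × 33/8 × 127 g/cup ÷ 1000 g/kg ≈ 1.3 kg

sour cream: 2787.0 g; cornmeal: 1.1 kg; vegetable oil: 61.9 mL; bread flour: 1.3 kg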